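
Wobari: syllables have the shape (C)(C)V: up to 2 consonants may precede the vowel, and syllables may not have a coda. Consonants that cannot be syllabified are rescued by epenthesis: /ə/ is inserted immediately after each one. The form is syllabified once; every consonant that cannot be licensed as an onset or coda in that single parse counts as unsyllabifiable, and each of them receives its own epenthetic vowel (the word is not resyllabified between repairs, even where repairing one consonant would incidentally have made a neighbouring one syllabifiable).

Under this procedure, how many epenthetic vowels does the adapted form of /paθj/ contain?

2

The unsyllabifiable consonants are /θ/, /j/; each receives one epenthetic vowel.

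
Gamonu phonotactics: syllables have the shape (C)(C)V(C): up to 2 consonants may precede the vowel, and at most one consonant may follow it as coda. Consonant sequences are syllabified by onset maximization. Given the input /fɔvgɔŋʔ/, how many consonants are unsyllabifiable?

1

Syllabifying with onset maximization leaves /ʔ/ stranded (at most one coda consonant is licensed; onsets may contain at most 2 consonants).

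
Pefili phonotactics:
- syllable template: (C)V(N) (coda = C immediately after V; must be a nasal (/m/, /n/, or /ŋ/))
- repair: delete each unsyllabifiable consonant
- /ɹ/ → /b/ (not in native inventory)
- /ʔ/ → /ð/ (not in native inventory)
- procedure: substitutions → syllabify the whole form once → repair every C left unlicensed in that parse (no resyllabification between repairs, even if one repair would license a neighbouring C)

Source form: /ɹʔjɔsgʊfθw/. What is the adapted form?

jɔgʊ

Substitution: /ɹ/ → /b/, /ʔ/ → /ð/, giving /bðjɔsgʊfθw/.
Syllabifying with onset maximization leaves /b/, /ð/, /s/, /f/, /θ/, /w/ stranded (only a nasal (/m/, /n/, or /ŋ/) is licensed in coda position; onsets are limited to one consonant).
Deleting the stranded consonants removes /b/, /ð/, /s/, /f/, /θ/, /w/.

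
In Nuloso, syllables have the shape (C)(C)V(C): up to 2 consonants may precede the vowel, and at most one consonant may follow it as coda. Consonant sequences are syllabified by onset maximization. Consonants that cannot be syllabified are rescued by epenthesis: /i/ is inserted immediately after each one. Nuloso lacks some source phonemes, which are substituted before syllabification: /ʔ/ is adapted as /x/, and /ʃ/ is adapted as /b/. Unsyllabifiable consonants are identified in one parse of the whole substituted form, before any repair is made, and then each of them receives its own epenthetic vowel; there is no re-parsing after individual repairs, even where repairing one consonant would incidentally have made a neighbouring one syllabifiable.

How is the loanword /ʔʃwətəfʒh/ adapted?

Substitution: /ʔ/ → /x/, /ʃ/ → /b/, giving /xbwətəfʒh/.
Under (C)(C)V(C), the unsyllabifiable consonants are /x/, /ʒ/, /h/ (at most one coda consonant is licensed; onsets may contain at most 2 consonants).
Inserting the epenthetic vowel yields /x/ → /xi/, /ʒ/ → /ʒi/, /h/ → /hi/.

xibwətəfʒihi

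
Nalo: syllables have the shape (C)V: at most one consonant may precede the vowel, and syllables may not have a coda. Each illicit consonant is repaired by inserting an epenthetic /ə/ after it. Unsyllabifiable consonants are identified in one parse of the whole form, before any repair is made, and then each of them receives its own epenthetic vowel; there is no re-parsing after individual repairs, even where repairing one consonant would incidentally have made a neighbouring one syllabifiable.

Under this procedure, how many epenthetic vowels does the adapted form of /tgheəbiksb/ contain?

5

The unsyllabifiable consonants are /t/, /g/, /k/, /s/, /b/; each receives one epenthetic vowel.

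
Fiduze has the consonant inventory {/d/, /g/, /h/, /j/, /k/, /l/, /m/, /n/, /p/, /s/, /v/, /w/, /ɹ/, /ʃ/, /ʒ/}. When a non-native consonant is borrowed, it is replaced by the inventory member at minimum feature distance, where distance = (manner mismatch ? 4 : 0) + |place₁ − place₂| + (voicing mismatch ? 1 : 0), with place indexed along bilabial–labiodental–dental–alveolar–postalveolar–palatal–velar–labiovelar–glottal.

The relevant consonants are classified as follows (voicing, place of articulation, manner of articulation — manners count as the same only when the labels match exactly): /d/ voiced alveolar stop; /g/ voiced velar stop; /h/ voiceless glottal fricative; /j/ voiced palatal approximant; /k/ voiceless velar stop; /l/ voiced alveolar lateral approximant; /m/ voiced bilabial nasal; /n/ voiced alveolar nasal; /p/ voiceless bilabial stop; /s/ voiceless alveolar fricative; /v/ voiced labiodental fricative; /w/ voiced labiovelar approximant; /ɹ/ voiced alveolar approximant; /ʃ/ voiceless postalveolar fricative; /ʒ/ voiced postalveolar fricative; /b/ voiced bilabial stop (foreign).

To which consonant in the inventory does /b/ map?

p

/p/ is closest: same manner (stop), place distance 0 (bilabial→bilabial), voicing differs (+1); total 1. Next closest is /d/ at distance 3.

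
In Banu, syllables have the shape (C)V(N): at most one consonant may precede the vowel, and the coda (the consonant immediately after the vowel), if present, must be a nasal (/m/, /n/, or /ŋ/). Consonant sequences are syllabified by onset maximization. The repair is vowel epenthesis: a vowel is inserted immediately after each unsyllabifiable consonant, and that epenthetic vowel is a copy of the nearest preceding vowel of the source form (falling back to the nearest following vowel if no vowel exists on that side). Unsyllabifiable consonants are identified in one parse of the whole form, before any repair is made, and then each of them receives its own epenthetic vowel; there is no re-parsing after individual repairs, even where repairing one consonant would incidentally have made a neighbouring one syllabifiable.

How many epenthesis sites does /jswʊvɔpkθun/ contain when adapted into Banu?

4

The unsyllabifiable consonants are /j/, /s/, /p/, /k/; each receives one epenthetic vowel.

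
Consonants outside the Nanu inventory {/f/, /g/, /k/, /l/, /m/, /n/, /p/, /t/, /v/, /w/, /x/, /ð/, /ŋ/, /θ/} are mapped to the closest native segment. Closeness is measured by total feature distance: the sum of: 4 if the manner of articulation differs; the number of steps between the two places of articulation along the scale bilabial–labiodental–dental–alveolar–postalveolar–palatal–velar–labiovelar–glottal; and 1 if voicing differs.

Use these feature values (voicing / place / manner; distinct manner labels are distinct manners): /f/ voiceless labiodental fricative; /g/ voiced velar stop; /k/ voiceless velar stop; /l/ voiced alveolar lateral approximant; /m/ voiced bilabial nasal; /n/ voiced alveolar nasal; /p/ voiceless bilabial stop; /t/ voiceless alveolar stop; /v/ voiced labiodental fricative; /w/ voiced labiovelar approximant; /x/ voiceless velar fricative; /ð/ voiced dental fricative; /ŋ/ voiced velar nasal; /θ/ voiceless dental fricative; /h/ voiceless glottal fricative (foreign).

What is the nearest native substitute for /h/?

x

/x/ is closest: same manner (fricative), place distance 2 (glottal→velar), same voicing; total 2. Next closest is /k/ at distance 6.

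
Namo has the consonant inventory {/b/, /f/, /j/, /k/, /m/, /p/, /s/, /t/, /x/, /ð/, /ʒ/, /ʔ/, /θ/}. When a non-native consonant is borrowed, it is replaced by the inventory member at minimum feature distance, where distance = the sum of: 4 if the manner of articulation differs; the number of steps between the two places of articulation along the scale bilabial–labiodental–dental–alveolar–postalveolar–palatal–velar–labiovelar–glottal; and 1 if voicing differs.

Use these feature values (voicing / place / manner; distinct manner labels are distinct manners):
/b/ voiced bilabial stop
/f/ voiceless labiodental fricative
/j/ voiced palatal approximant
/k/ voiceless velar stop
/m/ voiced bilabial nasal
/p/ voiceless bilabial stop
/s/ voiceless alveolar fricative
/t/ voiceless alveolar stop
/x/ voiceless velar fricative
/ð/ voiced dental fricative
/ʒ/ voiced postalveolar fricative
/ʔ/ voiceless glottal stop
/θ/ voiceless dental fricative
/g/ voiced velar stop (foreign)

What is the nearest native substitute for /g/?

k

/k/ is closest: same manner (stop), place distance 0 (velar→velar), voicing differs (+1); total 1. Next closest is /ʔ/ at distance 3.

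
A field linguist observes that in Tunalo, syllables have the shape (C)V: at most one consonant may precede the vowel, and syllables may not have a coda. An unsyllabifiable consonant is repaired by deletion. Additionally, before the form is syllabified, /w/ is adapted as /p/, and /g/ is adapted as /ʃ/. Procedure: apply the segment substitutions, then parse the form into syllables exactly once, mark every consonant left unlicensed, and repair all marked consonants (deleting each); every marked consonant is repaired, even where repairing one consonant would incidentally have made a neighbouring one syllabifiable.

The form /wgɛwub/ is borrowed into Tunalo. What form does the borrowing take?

Substitution: /w/ → /p/, /g/ → /ʃ/, giving /pʃɛpub/.
Syllabifying with onset maximization leaves /p/, /b/ stranded (no codas are permitted; onsets are limited to one consonant).
Each unlicensed consonant is deleted: /p/, /b/.

ʃɛpu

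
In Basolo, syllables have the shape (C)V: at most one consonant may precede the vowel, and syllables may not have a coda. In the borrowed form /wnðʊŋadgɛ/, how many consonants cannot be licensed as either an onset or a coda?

3

Under (C)V, the unsyllabifiable consonants are /w/, /n/, /d/ (no codas are permitted; onsets are limited to one consonant).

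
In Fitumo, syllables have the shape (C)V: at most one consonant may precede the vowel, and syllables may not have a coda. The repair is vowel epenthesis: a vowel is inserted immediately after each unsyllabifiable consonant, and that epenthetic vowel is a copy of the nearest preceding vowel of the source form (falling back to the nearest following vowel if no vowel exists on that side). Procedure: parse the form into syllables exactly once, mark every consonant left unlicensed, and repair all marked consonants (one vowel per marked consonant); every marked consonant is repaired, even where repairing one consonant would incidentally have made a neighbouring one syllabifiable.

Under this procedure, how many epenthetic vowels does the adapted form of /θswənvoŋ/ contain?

The unsyllabifiable consonants are /θ/, /s/, /n/, /ŋ/; each receives one epenthetic vowel.

4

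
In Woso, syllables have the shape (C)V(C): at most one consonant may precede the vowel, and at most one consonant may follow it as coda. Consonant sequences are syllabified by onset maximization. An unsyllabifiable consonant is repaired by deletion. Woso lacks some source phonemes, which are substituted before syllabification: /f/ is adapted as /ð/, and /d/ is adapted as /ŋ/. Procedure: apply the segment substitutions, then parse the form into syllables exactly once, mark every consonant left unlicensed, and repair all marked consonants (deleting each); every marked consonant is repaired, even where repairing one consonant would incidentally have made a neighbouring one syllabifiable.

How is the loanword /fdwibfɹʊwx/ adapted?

Substitution: /f/ → /ð/, /d/ → /ŋ/, giving /ðŋwibðɹʊwx/.
The consonants /ð/, /ŋ/, /ð/, /x/ cannot be parsed into a legal (C)V(C) syllable (at most one coda consonant is licensed; onsets are limited to one consonant).
Deleting the stranded consonants removes /ð/, /ŋ/, /ð/, /x/.

wibɹʊw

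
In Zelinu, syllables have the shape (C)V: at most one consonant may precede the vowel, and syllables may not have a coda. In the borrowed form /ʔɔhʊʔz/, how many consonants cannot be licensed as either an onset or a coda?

2

The consonants /ʔ/, /z/ cannot be parsed into a legal (C)V syllable (no codas are permitted; onsets are limited to one consonant).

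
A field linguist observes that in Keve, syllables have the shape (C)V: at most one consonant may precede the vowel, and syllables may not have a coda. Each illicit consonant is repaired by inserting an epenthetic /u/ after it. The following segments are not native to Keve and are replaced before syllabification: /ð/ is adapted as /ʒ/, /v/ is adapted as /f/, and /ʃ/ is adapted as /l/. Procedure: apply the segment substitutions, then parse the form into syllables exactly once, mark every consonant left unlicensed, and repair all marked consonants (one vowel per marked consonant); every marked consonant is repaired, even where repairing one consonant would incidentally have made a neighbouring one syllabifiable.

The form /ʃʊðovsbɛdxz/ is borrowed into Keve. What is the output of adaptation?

lʊʒofusubɛduxuzu

Substitution: /ʃ/ → /l/, /ð/ → /ʒ/, /v/ → /f/, giving /lʊʒofsbɛdxz/.
The consonants /f/, /s/, /d/, /x/, /z/ cannot be parsed into a legal (C)V syllable (no codas are permitted; onsets are limited to one consonant).
Inserting the epenthetic vowel yields /f/ → /fu/, /s/ → /su/, /d/ → /du/, /x/ → /xu/, /z/ → /zu/.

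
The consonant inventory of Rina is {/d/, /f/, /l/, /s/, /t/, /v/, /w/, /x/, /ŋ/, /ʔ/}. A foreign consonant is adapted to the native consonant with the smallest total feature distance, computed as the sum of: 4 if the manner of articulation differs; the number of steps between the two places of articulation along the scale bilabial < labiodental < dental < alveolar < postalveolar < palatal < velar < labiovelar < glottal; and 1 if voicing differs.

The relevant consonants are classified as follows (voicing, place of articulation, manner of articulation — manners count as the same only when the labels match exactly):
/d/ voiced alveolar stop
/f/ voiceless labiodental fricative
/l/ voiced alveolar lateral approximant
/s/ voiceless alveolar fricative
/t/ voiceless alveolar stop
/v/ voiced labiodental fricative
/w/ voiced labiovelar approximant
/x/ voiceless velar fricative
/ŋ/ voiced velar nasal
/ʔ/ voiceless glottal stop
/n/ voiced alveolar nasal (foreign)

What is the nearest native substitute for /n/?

ŋ

/ŋ/ is closest: same manner (nasal), place distance 3 (alveolar→velar), same voicing; total 3. Next closest is /d/ at distance 4.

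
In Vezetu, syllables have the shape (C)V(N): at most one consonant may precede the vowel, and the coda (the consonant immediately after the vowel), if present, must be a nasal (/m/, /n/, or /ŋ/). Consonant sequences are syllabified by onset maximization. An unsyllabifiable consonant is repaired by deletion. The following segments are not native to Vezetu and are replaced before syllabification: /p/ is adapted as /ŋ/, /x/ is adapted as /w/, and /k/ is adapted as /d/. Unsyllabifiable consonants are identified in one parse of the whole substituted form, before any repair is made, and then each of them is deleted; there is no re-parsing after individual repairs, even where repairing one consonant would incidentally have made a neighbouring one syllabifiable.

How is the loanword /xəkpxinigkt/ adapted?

wəwini

Substitution: /x/ → /w/, /k/ → /d/, /p/ → /ŋ/, giving /wədŋwinigdt/.
Syllabifying with onset maximization leaves /d/, /ŋ/, /g/, /d/, /t/ stranded (only a nasal (/m/, /n/, or /ŋ/) is licensed in coda position; onsets are limited to one consonant).
Deleting the stranded consonants removes /d/, /ŋ/, /g/, /d/, /t/.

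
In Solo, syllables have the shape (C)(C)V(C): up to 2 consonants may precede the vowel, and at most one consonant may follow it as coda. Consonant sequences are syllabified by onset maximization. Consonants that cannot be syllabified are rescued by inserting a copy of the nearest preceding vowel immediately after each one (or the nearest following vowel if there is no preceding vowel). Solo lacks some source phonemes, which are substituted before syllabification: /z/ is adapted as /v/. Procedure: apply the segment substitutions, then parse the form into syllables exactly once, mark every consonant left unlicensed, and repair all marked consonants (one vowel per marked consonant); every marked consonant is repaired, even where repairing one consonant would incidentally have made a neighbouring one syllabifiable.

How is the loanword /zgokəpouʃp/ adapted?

Substitution: /z/ → /v/, giving /vgokəpouʃp/.
Under (C)(C)V(C), the unsyllabifiable consonants are /p/ (at most one coda consonant is licensed; onsets may contain at most 2 consonants).
Each unlicensed consonant becomes the onset of a new syllable: /p/ → /pu/.

vgokəpouʃpu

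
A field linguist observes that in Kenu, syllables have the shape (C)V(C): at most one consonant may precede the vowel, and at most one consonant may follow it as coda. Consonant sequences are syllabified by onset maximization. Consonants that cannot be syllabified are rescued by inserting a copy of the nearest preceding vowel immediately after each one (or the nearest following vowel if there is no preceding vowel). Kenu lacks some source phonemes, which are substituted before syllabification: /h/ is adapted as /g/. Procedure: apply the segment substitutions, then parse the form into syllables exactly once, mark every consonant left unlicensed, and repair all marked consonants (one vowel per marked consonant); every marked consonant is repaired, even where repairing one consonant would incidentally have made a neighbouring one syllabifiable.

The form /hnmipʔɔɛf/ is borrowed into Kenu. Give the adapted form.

ginimipʔɔɛf

Substitution: /h/ → /g/, giving /gnmipʔɔɛf/.
The consonants /g/, /n/ cannot be parsed into a legal (C)V(C) syllable (at most one coda consonant is licensed; onsets are limited to one consonant).
Epenthesis after each stranded consonant: /g/ → /gi/, /n/ → /ni/.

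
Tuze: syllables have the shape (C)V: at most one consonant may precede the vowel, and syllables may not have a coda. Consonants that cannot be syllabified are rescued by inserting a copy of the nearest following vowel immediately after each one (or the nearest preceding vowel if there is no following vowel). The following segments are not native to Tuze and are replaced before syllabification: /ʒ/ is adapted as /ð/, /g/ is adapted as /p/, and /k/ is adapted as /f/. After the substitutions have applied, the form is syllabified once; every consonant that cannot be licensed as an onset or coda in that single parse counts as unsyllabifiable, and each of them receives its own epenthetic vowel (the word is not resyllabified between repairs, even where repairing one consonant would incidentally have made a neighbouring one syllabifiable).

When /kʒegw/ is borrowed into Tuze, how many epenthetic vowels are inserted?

After substitution the input is /fðepw/.
The unsyllabifiable consonants are /f/, /p/, /w/; each receives one epenthetic vowel.

3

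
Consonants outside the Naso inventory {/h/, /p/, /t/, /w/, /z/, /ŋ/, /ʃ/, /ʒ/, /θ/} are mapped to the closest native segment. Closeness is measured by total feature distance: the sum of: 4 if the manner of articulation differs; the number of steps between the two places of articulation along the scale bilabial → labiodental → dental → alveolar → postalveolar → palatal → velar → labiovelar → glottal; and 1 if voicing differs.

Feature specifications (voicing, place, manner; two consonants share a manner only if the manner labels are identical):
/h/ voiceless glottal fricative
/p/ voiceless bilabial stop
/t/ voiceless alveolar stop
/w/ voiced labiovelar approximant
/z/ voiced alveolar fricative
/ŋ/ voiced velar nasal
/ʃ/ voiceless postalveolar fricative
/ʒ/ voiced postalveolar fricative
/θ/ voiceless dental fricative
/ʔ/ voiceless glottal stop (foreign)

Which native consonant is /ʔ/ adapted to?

h

/h/ is closest: manner differs (stop→fricative, +4), place distance 0 (glottal→glottal), same voicing; total 4. Next closest is /t/ at distance 5.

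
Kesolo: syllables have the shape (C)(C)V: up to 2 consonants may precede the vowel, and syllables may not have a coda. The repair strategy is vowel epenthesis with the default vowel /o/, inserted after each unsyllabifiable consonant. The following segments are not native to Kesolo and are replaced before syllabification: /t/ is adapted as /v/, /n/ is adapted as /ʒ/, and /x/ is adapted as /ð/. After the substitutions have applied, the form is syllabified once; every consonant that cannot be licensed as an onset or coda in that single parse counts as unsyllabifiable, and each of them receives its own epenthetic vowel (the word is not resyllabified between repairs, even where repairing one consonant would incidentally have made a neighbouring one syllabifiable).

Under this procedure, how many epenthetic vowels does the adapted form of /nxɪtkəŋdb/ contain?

After substitution the input is /ʒðɪvkəŋdb/.
The unsyllabifiable consonants are /ŋ/, /d/, /b/; each receives one epenthetic vowel.

3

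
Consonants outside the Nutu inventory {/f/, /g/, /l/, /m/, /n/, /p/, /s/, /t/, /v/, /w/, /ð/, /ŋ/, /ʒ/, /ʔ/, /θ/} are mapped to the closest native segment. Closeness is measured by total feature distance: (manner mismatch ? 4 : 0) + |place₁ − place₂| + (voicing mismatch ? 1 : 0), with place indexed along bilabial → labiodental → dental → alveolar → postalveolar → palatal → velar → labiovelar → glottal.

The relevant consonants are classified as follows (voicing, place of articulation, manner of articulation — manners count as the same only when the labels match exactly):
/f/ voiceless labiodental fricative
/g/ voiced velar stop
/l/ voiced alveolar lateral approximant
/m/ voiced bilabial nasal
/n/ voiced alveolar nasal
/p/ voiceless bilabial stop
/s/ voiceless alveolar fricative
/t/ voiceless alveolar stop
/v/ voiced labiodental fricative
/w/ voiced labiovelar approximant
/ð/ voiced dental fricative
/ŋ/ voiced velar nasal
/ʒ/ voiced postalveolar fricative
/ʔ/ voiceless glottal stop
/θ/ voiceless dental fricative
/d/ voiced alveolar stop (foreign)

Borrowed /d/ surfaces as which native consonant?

t

/t/ is closest: same manner (stop), place distance 0 (alveolar→alveolar), voicing differs (+1); total 1. Next closest is /g/ at distance 3.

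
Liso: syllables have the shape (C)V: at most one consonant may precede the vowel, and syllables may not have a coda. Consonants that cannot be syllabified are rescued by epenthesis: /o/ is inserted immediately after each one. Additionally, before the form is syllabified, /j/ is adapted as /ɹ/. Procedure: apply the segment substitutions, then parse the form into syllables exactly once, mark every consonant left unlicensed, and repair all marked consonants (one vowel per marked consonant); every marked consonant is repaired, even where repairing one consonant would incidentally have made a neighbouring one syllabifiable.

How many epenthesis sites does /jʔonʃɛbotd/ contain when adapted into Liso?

After substitution the input is /ɹʔonʃɛbotd/.
The unsyllabifiable consonants are /ɹ/, /n/, /t/, /d/; each receives one epenthetic vowel.

4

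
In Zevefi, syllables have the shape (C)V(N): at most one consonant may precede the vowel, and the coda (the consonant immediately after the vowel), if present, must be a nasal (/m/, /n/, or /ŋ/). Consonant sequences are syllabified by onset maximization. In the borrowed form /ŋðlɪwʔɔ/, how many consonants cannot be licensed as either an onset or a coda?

3

The consonants /ŋ/, /ð/, /w/ cannot be parsed into a legal (C)V(N) syllable (only a nasal (/m/, /n/, or /ŋ/) is licensed in coda position; onsets are limited to one consonant).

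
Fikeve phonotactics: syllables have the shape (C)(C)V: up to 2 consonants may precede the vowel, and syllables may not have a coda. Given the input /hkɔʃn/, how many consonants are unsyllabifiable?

Syllabifying with onset maximization leaves /ʃ/, /n/ stranded (no codas are permitted; onsets may contain at most 2 consonants).

2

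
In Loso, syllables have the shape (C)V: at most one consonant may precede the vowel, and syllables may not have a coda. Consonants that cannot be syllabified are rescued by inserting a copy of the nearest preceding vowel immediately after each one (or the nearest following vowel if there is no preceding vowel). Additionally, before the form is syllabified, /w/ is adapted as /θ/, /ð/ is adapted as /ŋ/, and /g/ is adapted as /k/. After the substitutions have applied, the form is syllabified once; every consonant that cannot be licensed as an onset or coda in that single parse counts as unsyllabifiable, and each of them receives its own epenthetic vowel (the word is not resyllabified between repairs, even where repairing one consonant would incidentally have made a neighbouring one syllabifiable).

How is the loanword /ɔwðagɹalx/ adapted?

Substitution: /w/ → /θ/, /ð/ → /ŋ/, /g/ → /k/, giving /ɔθŋakɹalx/.
The consonants /θ/, /k/, /l/, /x/ cannot be parsed into a legal (C)V syllable (no codas are permitted; onsets are limited to one consonant).
Epenthesis after each stranded consonant: /θ/ → /θɔ/, /k/ → /ka/, /l/ → /la/, /x/ → /xa/.

ɔθɔŋakaɹalaxa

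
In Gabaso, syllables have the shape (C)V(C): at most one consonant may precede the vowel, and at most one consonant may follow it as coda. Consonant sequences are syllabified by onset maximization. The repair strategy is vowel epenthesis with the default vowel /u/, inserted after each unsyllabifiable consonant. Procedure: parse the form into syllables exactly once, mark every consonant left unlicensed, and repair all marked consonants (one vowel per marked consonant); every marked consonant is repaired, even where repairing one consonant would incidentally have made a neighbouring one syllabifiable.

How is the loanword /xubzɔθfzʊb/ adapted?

xubzɔθfuzʊb

The consonants /f/ cannot be parsed into a legal (C)V(C) syllable (at most one coda consonant is licensed; onsets are limited to one consonant).
Epenthesis after each stranded consonant: /f/ → /fu/.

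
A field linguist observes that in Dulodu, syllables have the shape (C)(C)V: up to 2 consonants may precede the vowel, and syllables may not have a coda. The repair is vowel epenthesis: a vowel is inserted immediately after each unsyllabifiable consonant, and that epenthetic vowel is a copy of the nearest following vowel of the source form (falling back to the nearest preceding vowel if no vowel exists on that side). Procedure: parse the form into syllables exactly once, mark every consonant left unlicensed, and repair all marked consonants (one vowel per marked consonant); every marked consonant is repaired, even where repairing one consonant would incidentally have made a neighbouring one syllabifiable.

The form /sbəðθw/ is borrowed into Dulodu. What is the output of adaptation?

sbəðəθəwə

Syllabifying with onset maximization leaves /ð/, /θ/, /w/ stranded (no codas are permitted; onsets may contain at most 2 consonants).
Epenthesis after each stranded consonant: /ð/ → /ðə/, /θ/ → /θə/, /w/ → /wə/.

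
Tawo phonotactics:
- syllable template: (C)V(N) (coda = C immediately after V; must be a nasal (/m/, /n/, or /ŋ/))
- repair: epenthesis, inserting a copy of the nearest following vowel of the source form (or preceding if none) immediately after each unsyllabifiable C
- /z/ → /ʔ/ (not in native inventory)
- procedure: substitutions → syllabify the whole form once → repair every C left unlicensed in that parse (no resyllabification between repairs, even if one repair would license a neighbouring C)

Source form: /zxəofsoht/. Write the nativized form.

Substitution: /z/ → /ʔ/, giving /ʔxəofsoht/.
Syllabifying with onset maximization leaves /ʔ/, /f/, /h/, /t/ stranded (only a nasal (/m/, /n/, or /ŋ/) is licensed in coda position; onsets are limited to one consonant).
Inserting the epenthetic vowel yields /ʔ/ → /ʔə/, /f/ → /fo/, /h/ → /ho/, /t/ → /to/.

ʔəxəofosohoto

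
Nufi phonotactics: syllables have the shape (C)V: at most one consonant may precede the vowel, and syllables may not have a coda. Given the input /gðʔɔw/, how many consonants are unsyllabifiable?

3

Under (C)V, the unsyllabifiable consonants are /g/, /ð/, /w/ (no codas are permitted; onsets are limited to one consonant).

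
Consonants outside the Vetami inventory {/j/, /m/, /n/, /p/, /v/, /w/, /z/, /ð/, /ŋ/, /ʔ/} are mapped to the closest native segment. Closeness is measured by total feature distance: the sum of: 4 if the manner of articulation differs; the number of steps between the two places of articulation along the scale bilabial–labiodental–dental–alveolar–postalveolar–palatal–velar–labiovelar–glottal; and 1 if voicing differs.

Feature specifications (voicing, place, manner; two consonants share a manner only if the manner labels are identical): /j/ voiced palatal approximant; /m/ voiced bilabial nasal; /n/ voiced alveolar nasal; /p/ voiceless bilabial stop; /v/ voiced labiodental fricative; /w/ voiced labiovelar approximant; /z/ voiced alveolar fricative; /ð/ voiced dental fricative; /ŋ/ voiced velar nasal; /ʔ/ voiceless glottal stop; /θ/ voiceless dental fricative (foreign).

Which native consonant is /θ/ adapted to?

ð

/ð/ is closest: same manner (fricative), place distance 0 (dental→dental), voicing differs (+1); total 1. Next closest is /v/ at distance 2.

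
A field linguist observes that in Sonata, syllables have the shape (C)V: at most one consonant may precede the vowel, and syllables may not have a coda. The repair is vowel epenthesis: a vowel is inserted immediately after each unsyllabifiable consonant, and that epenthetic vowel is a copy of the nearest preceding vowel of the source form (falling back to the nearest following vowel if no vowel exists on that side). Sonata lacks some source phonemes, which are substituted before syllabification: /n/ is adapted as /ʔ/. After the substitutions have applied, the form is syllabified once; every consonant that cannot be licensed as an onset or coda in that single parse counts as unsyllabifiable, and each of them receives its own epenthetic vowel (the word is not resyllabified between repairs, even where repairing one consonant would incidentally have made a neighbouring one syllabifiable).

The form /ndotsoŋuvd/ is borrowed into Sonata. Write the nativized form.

ʔodotosoŋuvudu

Substitution: /n/ → /ʔ/, giving /ʔdotsoŋuvd/.
The consonants /ʔ/, /t/, /v/, /d/ cannot be parsed into a legal (C)V syllable (no codas are permitted; onsets are limited to one consonant).
Epenthesis after each stranded consonant: /ʔ/ → /ʔo/, /t/ → /to/, /v/ → /vu/, /d/ → /du/.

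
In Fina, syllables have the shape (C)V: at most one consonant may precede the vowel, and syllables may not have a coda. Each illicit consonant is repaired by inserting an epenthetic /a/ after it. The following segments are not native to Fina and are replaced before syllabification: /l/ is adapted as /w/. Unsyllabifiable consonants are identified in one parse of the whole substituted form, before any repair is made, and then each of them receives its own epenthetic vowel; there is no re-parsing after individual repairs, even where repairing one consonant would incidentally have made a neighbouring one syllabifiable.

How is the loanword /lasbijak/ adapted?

Substitution: /l/ → /w/, giving /wasbijak/.
The consonants /s/, /k/ cannot be parsed into a legal (C)V syllable (no codas are permitted; onsets are limited to one consonant).
Inserting the epenthetic vowel yields /s/ → /sa/, /k/ → /ka/.

wasabijaka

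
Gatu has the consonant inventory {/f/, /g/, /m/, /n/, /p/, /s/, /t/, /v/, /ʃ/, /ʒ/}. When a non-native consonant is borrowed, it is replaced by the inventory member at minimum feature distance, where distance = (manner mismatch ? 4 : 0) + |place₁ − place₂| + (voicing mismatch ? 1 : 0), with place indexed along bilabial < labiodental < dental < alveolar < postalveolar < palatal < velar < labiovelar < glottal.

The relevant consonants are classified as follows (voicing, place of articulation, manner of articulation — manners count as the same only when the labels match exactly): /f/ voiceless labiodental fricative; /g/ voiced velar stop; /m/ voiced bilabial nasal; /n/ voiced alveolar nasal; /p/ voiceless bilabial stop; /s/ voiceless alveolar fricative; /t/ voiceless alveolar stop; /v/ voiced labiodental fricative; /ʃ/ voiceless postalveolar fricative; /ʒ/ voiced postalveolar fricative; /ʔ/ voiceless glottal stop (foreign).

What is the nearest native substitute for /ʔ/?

/g/ is closest: same manner (stop), place distance 2 (glottal→velar), voicing differs (+1); total 3. Next closest is /t/ at distance 5.

g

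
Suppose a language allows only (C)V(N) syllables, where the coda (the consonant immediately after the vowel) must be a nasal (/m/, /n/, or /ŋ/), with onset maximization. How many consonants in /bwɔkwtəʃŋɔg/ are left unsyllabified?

5

Under (C)V(N), the unsyllabifiable consonants are /b/, /k/, /w/, /ʃ/, /g/ (only a nasal (/m/, /n/, or /ŋ/) is licensed in coda position; onsets are limited to one consonant).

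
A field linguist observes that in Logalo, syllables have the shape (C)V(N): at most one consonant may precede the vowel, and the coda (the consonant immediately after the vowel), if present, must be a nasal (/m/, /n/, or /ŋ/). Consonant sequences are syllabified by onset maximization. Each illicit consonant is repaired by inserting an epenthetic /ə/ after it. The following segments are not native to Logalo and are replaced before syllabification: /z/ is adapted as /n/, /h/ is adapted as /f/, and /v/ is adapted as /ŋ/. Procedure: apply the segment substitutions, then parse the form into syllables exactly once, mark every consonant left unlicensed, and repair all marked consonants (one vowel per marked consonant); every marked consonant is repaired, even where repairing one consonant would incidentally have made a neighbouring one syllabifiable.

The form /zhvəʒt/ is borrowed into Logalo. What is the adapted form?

Substitution: /z/ → /n/, /h/ → /f/, /v/ → /ŋ/, giving /nfŋəʒt/.
Under (C)V(N), the unsyllabifiable consonants are /n/, /f/, /ʒ/, /t/ (only a nasal (/m/, /n/, or /ŋ/) is licensed in coda position; onsets are limited to one consonant).
Inserting the epenthetic vowel yields /n/ → /nə/, /f/ → /fə/, /ʒ/ → /ʒə/, /t/ → /tə/.

nəfəŋəʒətə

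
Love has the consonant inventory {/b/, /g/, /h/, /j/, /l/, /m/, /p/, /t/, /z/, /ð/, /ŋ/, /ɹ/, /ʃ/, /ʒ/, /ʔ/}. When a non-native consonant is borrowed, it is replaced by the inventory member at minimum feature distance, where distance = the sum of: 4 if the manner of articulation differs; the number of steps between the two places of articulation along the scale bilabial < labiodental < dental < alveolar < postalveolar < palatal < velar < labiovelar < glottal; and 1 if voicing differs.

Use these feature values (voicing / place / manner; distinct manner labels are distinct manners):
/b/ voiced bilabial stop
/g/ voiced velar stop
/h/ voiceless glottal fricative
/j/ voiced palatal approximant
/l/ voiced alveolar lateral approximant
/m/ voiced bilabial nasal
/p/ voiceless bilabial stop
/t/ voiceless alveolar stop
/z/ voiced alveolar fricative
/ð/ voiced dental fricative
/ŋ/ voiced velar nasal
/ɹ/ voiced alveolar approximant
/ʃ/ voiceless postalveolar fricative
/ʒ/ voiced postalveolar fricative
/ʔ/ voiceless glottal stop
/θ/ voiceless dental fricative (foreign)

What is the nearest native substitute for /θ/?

ð

/ð/ is closest: same manner (fricative), place distance 0 (dental→dental), voicing differs (+1); total 1. Next closest is /z/ at distance 2.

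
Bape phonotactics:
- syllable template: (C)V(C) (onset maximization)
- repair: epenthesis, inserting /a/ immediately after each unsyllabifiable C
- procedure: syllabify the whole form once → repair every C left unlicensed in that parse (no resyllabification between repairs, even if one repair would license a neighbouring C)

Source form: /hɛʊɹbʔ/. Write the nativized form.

hɛʊɹbaʔa

Under (C)V(C), the unsyllabifiable consonants are /b/, /ʔ/ (at most one coda consonant is licensed; onsets are limited to one consonant).
Each unlicensed consonant becomes the onset of a new syllable: /b/ → /ba/, /ʔ/ → /ʔa/.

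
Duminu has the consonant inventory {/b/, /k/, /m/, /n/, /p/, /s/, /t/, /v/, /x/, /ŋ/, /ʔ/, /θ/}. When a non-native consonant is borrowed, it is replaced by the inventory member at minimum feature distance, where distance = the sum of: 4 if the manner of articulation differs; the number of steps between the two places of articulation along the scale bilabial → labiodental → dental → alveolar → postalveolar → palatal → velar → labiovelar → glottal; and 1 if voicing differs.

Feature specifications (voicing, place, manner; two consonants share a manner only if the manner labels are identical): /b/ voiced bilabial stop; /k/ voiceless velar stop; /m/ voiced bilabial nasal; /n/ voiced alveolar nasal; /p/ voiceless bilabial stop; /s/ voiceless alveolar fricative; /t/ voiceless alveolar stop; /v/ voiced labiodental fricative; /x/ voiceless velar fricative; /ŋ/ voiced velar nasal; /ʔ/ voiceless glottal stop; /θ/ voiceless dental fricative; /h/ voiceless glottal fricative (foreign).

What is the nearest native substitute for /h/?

x

/x/ is closest: same manner (fricative), place distance 2 (glottal→velar), same voicing; total 2. Next closest is /ʔ/ at distance 4.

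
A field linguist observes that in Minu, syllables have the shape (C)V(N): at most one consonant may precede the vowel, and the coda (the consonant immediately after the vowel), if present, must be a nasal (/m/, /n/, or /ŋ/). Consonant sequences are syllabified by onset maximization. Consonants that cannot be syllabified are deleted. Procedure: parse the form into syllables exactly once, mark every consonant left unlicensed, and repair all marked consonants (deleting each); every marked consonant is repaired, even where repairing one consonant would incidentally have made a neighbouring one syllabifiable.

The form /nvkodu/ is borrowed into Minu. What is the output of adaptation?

kodu

Syllabifying with onset maximization leaves /n/, /v/ stranded (only a nasal (/m/, /n/, or /ŋ/) is licensed in coda position; onsets are limited to one consonant).
Deletion applies to /n/, /v/.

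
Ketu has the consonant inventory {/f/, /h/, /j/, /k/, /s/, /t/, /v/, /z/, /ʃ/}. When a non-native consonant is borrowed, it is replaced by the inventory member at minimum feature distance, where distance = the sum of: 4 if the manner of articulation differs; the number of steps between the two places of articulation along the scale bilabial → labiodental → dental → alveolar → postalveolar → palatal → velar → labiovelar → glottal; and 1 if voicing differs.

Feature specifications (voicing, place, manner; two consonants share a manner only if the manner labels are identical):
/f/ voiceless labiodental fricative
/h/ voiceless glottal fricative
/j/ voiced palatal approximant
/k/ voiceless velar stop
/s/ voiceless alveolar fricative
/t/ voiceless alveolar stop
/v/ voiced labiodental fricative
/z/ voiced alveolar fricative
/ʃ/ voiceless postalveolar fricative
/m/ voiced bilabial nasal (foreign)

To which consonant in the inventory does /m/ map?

/v/ is closest: manner differs (nasal→fricative, +4), place distance 1 (bilabial→labiodental), same voicing; total 5. Next closest is /f/ at distance 6.

v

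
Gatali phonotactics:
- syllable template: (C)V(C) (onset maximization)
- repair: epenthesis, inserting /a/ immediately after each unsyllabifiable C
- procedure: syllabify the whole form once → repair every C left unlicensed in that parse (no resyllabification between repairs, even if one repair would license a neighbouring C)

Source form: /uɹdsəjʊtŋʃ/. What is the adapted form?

Under (C)V(C), the unsyllabifiable consonants are /d/, /ŋ/, /ʃ/ (at most one coda consonant is licensed; onsets are limited to one consonant).
Each unlicensed consonant becomes the onset of a new syllable: /d/ → /da/, /ŋ/ → /ŋa/, /ʃ/ → /ʃa/.

uɹdasəjʊtŋaʃa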